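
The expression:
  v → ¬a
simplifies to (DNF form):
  ¬a ∨ ¬v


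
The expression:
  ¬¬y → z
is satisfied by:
  {z: True, y: False}
  {y: False, z: False}
  {y: True, z: True}


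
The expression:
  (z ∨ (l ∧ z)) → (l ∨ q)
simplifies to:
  l ∨ q ∨ ¬z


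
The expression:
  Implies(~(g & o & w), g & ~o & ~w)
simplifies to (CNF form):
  g & (o | ~w) & (w | ~o)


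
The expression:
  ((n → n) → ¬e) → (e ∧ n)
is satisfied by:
  {e: True}


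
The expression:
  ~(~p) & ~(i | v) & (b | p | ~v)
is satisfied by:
  {p: True, v: False, i: False}


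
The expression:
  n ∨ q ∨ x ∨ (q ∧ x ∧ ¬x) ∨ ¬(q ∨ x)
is always true.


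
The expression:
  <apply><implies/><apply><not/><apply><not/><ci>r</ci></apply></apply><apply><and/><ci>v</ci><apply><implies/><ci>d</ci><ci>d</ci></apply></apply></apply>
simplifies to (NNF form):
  <apply><or/><ci>v</ci><apply><not/><ci>r</ci></apply></apply>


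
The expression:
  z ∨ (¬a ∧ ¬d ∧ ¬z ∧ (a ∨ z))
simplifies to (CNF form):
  z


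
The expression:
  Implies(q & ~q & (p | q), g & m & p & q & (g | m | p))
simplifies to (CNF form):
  True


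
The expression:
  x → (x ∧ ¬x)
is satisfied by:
  {x: False}


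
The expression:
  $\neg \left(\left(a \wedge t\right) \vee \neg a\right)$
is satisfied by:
  {a: True, t: False}


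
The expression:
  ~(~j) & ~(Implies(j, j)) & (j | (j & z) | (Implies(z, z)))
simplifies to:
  False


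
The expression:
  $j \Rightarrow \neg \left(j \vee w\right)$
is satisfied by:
  {j: False}


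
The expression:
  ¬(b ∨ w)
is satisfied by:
  {w: False, b: False}


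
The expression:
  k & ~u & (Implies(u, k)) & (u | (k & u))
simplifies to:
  False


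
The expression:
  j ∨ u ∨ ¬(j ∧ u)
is always true.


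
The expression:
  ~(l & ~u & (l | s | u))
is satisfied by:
  {u: True, l: False}
  {l: False, u: False}
  {l: True, u: True}


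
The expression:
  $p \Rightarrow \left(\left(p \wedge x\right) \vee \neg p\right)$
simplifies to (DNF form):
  $x \vee \neg p$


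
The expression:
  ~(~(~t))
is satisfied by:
  {t: False}


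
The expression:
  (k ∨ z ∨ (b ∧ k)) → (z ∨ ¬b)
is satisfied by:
  {z: True, k: False, b: False}
  {k: False, b: False, z: False}
  {b: True, z: True, k: False}
  {b: True, k: False, z: False}
  {z: True, k: True, b: False}
  {k: True, z: False, b: False}
  {b: True, k: True, z: True}


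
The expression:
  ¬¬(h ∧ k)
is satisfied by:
  {h: True, k: True}


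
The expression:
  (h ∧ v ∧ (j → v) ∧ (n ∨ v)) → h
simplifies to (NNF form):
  True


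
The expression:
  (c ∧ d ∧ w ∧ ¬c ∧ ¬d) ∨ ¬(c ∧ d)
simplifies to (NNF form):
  ¬c ∨ ¬d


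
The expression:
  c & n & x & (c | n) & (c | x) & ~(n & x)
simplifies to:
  False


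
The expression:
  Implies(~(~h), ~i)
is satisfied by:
  {h: False, i: False}
  {i: True, h: False}
  {h: True, i: False}


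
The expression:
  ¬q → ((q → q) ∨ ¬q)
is always true.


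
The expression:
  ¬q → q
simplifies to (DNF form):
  q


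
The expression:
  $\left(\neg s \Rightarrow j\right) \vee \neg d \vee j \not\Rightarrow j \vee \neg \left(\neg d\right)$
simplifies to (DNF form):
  $\text{True}$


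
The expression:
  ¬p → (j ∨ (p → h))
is always true.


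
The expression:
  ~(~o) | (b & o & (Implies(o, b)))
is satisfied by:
  {o: True}


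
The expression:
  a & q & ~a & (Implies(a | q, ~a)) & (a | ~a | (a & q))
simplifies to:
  False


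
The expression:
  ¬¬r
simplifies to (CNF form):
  r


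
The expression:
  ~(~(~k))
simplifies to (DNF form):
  ~k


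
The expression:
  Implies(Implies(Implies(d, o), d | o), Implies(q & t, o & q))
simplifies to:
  o | ~d | ~q | ~t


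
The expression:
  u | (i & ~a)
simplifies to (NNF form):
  u | (i & ~a)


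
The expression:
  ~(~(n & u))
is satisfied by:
  {u: True, n: True}


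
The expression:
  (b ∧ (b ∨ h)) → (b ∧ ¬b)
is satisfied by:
  {b: False}


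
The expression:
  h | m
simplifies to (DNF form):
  h | m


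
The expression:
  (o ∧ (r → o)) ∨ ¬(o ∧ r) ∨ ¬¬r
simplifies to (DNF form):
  True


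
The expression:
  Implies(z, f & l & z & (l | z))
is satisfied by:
  {l: True, f: True, z: False}
  {l: True, f: False, z: False}
  {f: True, l: False, z: False}
  {l: False, f: False, z: False}
  {z: True, l: True, f: True}


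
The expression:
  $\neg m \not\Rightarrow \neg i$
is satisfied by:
  {i: True, m: False}


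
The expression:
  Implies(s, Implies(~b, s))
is always true.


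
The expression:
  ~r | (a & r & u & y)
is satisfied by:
  {a: True, y: True, u: True, r: False}
  {a: True, y: True, u: False, r: False}
  {a: True, u: True, y: False, r: False}
  {a: True, u: False, y: False, r: False}
  {y: True, u: True, a: False, r: False}
  {y: True, u: False, a: False, r: False}
  {u: True, a: False, y: False, r: False}
  {u: False, a: False, y: False, r: False}
  {r: True, a: True, y: True, u: True}


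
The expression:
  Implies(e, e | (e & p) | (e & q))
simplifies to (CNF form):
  True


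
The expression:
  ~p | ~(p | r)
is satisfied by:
  {p: False}


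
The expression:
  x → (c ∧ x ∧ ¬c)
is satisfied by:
  {x: False}


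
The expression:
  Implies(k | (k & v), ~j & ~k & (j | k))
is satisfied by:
  {k: False}


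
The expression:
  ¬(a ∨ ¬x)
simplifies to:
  x ∧ ¬a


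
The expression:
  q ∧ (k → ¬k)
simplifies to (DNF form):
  q ∧ ¬k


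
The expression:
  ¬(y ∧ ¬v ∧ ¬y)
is always true.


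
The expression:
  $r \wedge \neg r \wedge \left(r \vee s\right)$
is never true.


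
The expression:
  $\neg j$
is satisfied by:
  {j: False}


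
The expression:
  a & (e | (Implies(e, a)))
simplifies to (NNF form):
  a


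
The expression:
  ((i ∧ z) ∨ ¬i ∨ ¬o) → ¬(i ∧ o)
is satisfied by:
  {o: False, z: False, i: False}
  {i: True, o: False, z: False}
  {z: True, o: False, i: False}
  {i: True, z: True, o: False}
  {o: True, i: False, z: False}
  {i: True, o: True, z: False}
  {z: True, o: True, i: False}


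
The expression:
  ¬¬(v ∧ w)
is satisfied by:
  {w: True, v: True}


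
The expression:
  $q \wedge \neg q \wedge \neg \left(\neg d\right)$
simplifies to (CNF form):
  $\text{False}$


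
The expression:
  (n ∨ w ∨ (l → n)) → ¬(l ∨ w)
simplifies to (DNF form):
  (¬l ∧ ¬w) ∨ (¬n ∧ ¬w)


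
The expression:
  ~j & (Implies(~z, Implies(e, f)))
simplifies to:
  ~j & (f | z | ~e)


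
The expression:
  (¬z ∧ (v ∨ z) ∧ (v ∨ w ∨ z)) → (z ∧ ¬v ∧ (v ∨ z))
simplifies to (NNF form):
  z ∨ ¬v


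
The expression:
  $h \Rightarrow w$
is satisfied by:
  {w: True, h: False}
  {h: False, w: False}
  {h: True, w: True}


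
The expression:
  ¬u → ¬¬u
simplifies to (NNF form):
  u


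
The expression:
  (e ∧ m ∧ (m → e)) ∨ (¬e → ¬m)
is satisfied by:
  {e: True, m: False}
  {m: False, e: False}
  {m: True, e: True}


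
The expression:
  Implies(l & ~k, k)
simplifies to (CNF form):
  k | ~l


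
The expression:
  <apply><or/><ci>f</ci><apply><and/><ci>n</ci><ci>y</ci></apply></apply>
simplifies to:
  <apply><or/><ci>f</ci><apply><and/><ci>n</ci><ci>y</ci></apply></apply>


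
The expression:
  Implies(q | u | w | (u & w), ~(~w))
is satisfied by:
  {w: True, u: False, q: False}
  {q: True, w: True, u: False}
  {w: True, u: True, q: False}
  {q: True, w: True, u: True}
  {q: False, u: False, w: False}


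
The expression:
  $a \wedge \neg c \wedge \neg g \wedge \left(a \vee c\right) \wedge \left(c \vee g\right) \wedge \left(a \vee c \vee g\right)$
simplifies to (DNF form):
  $\text{False}$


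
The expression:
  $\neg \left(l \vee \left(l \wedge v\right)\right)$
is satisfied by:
  {l: False}


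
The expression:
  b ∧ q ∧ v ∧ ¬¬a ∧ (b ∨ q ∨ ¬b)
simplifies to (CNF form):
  a ∧ b ∧ q ∧ v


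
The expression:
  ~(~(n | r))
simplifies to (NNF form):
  n | r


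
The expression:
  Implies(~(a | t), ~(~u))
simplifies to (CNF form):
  a | t | u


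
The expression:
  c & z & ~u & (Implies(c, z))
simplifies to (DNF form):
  c & z & ~u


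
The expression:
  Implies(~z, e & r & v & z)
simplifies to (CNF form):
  z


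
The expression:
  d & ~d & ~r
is never true.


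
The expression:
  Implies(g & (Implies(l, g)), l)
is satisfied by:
  {l: True, g: False}
  {g: False, l: False}
  {g: True, l: True}


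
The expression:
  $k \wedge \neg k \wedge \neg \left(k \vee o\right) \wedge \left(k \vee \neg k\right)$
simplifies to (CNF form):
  $\text{False}$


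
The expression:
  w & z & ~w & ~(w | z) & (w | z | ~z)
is never true.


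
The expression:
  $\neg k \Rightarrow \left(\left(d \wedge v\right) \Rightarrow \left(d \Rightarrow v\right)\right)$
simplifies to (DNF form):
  $\text{True}$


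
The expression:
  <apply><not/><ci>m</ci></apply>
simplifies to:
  <apply><not/><ci>m</ci></apply>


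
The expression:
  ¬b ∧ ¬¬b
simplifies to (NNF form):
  False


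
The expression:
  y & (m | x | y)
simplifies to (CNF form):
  y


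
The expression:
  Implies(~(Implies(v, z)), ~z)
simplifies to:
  True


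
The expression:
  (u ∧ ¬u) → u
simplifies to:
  True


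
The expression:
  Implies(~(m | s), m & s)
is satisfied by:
  {m: True, s: True}
  {m: True, s: False}
  {s: True, m: False}


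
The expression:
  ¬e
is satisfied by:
  {e: False}


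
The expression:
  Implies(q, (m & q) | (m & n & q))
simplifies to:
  m | ~q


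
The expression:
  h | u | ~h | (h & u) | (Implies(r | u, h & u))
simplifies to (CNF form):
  True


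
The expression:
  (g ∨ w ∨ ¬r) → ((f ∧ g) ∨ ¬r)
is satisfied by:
  {f: True, w: False, r: False, g: False}
  {g: False, w: False, f: False, r: False}
  {g: True, f: True, w: False, r: False}
  {g: True, w: False, f: False, r: False}
  {f: True, w: True, g: False, r: False}
  {w: True, g: False, f: False, r: False}
  {g: True, w: True, f: True, r: False}
  {g: True, w: True, f: False, r: False}
  {r: True, f: True, g: False, w: False}
  {r: True, g: False, w: False, f: False}
  {r: True, f: True, g: True, w: False}
  {r: True, f: True, g: True, w: True}


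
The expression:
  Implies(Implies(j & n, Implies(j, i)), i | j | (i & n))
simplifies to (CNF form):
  i | j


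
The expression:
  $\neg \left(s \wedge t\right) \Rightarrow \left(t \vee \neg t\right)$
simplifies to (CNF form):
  $\text{True}$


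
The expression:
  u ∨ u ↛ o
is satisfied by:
  {u: True}


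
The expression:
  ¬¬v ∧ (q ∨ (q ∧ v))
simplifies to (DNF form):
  q ∧ v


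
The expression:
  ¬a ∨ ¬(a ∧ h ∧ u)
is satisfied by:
  {h: False, u: False, a: False}
  {a: True, h: False, u: False}
  {u: True, h: False, a: False}
  {a: True, u: True, h: False}
  {h: True, a: False, u: False}
  {a: True, h: True, u: False}
  {u: True, h: True, a: False}


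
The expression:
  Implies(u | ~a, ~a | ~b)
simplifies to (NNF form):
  ~a | ~b | ~u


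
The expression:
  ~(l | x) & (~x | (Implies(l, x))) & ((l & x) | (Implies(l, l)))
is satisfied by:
  {x: False, l: False}


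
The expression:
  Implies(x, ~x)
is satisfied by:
  {x: False}


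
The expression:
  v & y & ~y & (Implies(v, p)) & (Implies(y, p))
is never true.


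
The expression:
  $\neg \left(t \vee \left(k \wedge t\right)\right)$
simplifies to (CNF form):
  $\neg t$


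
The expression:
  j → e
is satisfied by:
  {e: True, j: False}
  {j: False, e: False}
  {j: True, e: True}


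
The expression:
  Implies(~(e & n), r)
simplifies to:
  r | (e & n)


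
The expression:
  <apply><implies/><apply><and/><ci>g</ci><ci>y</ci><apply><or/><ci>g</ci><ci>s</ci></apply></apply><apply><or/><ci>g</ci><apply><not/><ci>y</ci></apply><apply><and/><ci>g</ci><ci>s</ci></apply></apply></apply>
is always true.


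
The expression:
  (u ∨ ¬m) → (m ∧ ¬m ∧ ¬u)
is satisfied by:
  {m: True, u: False}


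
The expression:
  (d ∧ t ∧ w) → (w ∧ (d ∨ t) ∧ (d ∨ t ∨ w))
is always true.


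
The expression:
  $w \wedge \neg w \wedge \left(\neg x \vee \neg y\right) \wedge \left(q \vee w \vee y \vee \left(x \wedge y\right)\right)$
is never true.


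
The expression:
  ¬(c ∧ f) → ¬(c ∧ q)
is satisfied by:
  {f: True, c: False, q: False}
  {f: False, c: False, q: False}
  {q: True, f: True, c: False}
  {q: True, f: False, c: False}
  {c: True, f: True, q: False}
  {c: True, f: False, q: False}
  {c: True, q: True, f: True}


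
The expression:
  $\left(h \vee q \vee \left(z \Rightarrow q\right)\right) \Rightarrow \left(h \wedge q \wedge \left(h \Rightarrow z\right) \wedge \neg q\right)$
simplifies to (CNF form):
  $z \wedge \neg h \wedge \neg q$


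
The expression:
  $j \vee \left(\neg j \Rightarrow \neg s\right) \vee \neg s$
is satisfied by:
  {j: True, s: False}
  {s: False, j: False}
  {s: True, j: True}


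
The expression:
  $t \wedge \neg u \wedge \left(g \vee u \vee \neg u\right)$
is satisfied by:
  {t: True, u: False}


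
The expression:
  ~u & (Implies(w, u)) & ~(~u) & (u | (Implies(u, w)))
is never true.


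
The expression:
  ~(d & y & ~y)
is always true.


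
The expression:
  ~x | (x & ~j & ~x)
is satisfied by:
  {x: False}


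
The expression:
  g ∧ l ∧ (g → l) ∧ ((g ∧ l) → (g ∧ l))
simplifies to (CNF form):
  g ∧ l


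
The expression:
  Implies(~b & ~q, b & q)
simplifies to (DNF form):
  b | q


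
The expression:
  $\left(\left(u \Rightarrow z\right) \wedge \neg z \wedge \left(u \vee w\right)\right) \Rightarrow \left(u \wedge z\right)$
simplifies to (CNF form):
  $u \vee z \vee \neg w$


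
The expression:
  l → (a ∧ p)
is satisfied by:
  {p: True, a: True, l: False}
  {p: True, a: False, l: False}
  {a: True, p: False, l: False}
  {p: False, a: False, l: False}
  {p: True, l: True, a: True}


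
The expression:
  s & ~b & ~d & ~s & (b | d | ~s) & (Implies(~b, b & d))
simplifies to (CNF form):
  False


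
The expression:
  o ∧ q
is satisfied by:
  {o: True, q: True}


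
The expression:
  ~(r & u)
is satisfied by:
  {u: False, r: False}
  {r: True, u: False}
  {u: True, r: False}


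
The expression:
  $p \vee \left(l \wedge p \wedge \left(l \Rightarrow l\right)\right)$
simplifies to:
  $p$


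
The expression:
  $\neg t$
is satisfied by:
  {t: False}


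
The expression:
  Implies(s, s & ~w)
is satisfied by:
  {s: False, w: False}
  {w: True, s: False}
  {s: True, w: False}


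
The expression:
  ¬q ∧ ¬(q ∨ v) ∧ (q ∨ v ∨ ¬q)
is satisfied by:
  {q: False, v: False}


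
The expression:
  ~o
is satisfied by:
  {o: False}


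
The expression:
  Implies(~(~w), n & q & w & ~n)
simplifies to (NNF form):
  ~w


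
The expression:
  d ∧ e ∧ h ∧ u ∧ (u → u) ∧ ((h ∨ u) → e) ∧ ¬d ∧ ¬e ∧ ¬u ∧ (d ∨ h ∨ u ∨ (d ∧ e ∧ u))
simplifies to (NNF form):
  False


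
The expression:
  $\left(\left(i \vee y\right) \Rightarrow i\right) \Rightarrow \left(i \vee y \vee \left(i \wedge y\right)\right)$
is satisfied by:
  {i: True, y: True}
  {i: True, y: False}
  {y: True, i: False}


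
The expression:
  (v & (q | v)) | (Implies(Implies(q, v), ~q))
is always true.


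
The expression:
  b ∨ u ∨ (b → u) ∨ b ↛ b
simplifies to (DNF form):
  True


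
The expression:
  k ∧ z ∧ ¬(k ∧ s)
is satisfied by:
  {z: True, k: True, s: False}


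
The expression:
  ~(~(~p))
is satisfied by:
  {p: False}


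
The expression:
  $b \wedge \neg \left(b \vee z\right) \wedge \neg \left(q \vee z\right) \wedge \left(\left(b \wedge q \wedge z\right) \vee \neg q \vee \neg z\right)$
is never true.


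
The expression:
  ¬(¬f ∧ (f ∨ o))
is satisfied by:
  {f: True, o: False}
  {o: False, f: False}
  {o: True, f: True}


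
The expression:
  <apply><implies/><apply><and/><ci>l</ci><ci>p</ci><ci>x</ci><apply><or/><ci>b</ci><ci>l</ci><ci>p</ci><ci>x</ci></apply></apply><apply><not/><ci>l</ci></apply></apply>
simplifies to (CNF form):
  <apply><or/><apply><not/><ci>l</ci></apply><apply><not/><ci>p</ci></apply><apply><not/><ci>x</ci></apply></apply>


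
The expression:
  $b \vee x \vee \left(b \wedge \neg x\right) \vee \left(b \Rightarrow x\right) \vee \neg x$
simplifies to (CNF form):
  $\text{True}$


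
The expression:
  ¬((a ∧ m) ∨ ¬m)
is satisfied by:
  {m: True, a: False}


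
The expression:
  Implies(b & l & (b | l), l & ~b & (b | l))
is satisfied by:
  {l: False, b: False}
  {b: True, l: False}
  {l: True, b: False}


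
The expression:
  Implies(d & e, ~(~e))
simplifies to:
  True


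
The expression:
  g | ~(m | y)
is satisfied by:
  {g: True, m: False, y: False}
  {y: True, g: True, m: False}
  {g: True, m: True, y: False}
  {y: True, g: True, m: True}
  {y: False, m: False, g: False}


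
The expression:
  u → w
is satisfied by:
  {w: True, u: False}
  {u: False, w: False}
  {u: True, w: True}


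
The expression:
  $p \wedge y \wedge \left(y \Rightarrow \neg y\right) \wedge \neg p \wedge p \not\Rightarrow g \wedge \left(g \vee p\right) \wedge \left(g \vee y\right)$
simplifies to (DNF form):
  $\text{False}$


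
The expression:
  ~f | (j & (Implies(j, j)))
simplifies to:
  j | ~f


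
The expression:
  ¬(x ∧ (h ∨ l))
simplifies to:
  (¬h ∧ ¬l) ∨ ¬x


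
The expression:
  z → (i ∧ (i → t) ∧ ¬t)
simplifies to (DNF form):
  ¬z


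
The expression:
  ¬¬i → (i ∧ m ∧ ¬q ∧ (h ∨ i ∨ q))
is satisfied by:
  {m: True, q: False, i: False}
  {q: False, i: False, m: False}
  {m: True, q: True, i: False}
  {q: True, m: False, i: False}
  {i: True, m: True, q: False}


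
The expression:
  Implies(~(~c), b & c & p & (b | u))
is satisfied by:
  {b: True, p: True, c: False}
  {b: True, p: False, c: False}
  {p: True, b: False, c: False}
  {b: False, p: False, c: False}
  {b: True, c: True, p: True}


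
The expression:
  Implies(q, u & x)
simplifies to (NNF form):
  ~q | (u & x)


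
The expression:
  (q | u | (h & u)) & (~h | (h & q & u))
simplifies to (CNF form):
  (q | u) & (q | ~h) & (u | ~h) & (q | u | ~h)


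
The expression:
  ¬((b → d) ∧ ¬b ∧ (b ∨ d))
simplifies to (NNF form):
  b ∨ ¬d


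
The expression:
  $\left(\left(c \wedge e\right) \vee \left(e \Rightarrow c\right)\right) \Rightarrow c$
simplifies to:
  $c \vee e$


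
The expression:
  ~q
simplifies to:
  ~q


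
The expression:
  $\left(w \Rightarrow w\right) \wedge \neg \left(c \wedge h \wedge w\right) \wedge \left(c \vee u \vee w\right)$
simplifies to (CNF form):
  $\left(c \vee u \vee w\right) \wedge \left(c \vee w \vee \neg c\right) \wedge \left(c \vee \neg c \vee \neg h\right) \wedge \left(u \vee w \vee \neg w\right) \wedge \left(w \vee \neg c \vee \neg w\right) \wedge \left(\neg c \vee \neg h \vee \neg w\right) \wedge \left(c \vee u \vee w \vee \neg c\right) \wedge \left(c \vee u \vee w \vee \neg h\right) \wedge \left(c \vee u \vee \neg c \vee \neg h\right) \wedge \left(c \vee w \vee \neg c \vee \neg h\right) \wedge \left(u \vee w \vee \neg c \vee \neg w\right) \wedge \left(u \vee w \vee \neg h \vee \neg w\right) \wedge \left(u \vee \neg c \vee \neg h \vee \neg w\right) \wedge \left(w \vee \neg c \vee \neg h \vee \neg w\right)$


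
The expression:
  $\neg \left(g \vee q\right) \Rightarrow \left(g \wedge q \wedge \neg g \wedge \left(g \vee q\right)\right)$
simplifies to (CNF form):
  $g \vee q$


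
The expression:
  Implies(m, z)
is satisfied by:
  {z: True, m: False}
  {m: False, z: False}
  {m: True, z: True}


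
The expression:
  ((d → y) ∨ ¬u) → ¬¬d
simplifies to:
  d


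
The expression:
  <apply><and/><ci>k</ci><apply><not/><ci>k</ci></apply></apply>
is never true.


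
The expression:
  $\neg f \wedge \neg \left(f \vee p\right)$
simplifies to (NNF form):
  $\neg f \wedge \neg p$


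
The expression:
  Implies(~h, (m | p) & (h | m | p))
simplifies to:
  h | m | p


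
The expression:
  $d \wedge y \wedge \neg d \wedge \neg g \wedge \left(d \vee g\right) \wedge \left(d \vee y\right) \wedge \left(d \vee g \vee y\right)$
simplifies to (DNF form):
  $\text{False}$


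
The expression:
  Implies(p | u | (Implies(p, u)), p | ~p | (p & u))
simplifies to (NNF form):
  True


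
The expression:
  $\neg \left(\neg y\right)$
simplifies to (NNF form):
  $y$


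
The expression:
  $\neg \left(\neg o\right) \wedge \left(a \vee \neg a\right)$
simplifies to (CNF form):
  $o$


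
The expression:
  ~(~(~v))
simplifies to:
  ~v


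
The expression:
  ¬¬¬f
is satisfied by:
  {f: False}


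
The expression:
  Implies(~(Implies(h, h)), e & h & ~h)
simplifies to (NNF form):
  True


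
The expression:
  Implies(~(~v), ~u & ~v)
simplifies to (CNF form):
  ~v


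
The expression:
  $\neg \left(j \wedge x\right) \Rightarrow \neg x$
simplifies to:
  $j \vee \neg x$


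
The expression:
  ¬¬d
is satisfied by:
  {d: True}


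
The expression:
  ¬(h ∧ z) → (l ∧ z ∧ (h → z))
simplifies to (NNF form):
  z ∧ (h ∨ l)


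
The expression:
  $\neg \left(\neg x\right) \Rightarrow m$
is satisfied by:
  {m: True, x: False}
  {x: False, m: False}
  {x: True, m: True}


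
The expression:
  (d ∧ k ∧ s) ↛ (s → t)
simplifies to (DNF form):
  d ∧ k ∧ s ∧ ¬t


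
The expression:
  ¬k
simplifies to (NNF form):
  ¬k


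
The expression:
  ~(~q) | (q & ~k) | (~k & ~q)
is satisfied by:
  {q: True, k: False}
  {k: False, q: False}
  {k: True, q: True}


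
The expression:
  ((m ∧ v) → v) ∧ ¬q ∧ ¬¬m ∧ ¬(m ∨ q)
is never true.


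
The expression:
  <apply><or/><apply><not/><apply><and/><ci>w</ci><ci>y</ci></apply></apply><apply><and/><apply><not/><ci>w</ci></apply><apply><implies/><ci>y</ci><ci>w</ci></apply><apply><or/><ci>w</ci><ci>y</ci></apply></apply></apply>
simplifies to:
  <apply><or/><apply><not/><ci>w</ci></apply><apply><not/><ci>y</ci></apply></apply>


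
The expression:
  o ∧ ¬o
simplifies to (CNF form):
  False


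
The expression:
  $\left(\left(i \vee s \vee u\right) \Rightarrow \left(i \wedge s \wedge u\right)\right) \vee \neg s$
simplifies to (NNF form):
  $\left(i \wedge u\right) \vee \neg s$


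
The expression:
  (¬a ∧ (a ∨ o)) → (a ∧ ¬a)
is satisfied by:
  {a: True, o: False}
  {o: False, a: False}
  {o: True, a: True}


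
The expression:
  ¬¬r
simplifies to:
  r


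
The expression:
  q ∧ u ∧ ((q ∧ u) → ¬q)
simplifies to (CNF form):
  False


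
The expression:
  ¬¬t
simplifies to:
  t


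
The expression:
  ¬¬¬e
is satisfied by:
  {e: False}


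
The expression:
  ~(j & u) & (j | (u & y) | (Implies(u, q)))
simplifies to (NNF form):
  ~u | (q & ~j) | (y & ~j)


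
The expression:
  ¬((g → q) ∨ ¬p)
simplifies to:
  g ∧ p ∧ ¬q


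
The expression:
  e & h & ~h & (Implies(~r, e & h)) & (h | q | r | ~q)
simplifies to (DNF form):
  False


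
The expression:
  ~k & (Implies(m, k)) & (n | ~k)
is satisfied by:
  {k: False, m: False}


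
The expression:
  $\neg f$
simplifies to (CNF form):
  $\neg f$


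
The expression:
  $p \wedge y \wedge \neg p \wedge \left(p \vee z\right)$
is never true.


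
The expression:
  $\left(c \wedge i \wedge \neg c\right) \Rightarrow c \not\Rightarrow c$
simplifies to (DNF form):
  $\text{True}$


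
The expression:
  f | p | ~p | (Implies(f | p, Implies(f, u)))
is always true.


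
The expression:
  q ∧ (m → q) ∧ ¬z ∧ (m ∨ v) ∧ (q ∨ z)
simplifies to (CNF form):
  q ∧ ¬z ∧ (m ∨ v)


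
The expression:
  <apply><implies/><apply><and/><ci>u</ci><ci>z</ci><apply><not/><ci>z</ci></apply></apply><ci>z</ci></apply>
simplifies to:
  <true/>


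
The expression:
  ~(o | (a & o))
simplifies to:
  ~o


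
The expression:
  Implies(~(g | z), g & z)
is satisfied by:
  {z: True, g: True}
  {z: True, g: False}
  {g: True, z: False}


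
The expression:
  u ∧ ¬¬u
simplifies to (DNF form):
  u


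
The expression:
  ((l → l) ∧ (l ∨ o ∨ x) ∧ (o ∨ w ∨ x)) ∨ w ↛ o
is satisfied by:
  {x: True, o: True, w: True}
  {x: True, o: True, w: False}
  {x: True, w: True, o: False}
  {x: True, w: False, o: False}
  {o: True, w: True, x: False}
  {o: True, w: False, x: False}
  {w: True, o: False, x: False}


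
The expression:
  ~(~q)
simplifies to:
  q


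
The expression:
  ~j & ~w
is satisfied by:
  {w: False, j: False}


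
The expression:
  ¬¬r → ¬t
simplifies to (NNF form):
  ¬r ∨ ¬t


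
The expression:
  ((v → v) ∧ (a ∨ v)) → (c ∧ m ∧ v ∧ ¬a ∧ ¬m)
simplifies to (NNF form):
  ¬a ∧ ¬v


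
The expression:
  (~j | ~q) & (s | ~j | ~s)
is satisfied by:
  {q: False, j: False}
  {j: True, q: False}
  {q: True, j: False}


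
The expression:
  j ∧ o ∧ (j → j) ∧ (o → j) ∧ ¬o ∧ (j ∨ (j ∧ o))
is never true.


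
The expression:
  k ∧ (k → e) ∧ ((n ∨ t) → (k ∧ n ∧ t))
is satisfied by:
  {e: True, k: True, t: False, n: False}
  {e: True, n: True, t: True, k: True}


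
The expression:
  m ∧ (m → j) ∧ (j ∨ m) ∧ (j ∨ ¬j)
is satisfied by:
  {m: True, j: True}


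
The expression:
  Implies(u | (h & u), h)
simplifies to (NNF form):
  h | ~u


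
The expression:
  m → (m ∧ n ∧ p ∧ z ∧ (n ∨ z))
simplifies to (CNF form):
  (n ∨ ¬m) ∧ (p ∨ ¬m) ∧ (z ∨ ¬m)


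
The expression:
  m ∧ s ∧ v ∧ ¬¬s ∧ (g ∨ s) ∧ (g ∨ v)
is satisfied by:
  {m: True, s: True, v: True}


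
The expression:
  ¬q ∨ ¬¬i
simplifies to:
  i ∨ ¬q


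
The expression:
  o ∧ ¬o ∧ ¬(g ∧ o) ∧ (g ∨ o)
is never true.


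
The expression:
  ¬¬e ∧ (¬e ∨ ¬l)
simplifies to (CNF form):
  e ∧ ¬l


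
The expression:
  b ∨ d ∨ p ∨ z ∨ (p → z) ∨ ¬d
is always true.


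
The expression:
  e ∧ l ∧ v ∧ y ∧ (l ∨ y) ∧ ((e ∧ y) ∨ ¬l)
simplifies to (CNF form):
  e ∧ l ∧ v ∧ y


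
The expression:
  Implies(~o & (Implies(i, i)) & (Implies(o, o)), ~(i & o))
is always true.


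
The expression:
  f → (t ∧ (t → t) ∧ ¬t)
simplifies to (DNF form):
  ¬f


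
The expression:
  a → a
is always true.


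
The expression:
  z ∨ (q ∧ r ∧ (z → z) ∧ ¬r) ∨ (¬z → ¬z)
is always true.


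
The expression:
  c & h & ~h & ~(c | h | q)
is never true.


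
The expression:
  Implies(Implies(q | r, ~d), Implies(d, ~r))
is always true.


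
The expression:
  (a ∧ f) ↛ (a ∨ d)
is never true.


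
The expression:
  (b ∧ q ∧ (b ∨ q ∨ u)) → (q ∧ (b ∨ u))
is always true.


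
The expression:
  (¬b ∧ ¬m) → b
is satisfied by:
  {b: True, m: True}
  {b: True, m: False}
  {m: True, b: False}


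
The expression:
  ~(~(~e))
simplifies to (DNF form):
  ~e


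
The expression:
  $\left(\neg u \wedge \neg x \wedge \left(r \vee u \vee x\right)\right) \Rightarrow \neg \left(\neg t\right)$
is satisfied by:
  {x: True, t: True, u: True, r: False}
  {x: True, t: True, u: False, r: False}
  {x: True, u: True, t: False, r: False}
  {x: True, u: False, t: False, r: False}
  {t: True, u: True, x: False, r: False}
  {t: True, u: False, x: False, r: False}
  {u: True, x: False, t: False, r: False}
  {u: False, x: False, t: False, r: False}
  {r: True, x: True, t: True, u: True}
  {r: True, x: True, t: True, u: False}
  {r: True, x: True, u: True, t: False}
  {r: True, x: True, u: False, t: False}
  {r: True, t: True, u: True, x: False}
  {r: True, t: True, u: False, x: False}
  {r: True, u: True, t: False, x: False}


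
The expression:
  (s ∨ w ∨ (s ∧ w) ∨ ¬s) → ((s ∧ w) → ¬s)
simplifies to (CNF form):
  ¬s ∨ ¬w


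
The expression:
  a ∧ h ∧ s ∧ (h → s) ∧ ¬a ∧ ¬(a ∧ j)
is never true.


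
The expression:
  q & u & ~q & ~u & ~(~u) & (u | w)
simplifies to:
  False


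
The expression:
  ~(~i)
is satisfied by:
  {i: True}


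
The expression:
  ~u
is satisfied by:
  {u: False}


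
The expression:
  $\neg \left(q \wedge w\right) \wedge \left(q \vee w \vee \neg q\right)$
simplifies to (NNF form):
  $\neg q \vee \neg w$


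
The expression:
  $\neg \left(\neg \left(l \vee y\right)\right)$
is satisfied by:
  {y: True, l: True}
  {y: True, l: False}
  {l: True, y: False}


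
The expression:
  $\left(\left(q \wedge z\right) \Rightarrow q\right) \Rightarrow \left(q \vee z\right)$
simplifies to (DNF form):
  $q \vee z$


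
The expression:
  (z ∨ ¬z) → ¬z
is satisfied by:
  {z: False}


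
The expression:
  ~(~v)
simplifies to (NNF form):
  v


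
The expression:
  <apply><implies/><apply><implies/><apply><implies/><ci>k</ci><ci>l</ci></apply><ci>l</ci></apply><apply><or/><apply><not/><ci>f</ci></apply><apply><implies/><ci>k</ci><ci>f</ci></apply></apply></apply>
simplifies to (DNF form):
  <true/>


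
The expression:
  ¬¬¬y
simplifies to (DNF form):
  ¬y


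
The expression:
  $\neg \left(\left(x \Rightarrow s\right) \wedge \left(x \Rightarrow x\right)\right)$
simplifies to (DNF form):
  $x \wedge \neg s$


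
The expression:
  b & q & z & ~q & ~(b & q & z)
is never true.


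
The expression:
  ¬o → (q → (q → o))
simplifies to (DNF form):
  o ∨ ¬q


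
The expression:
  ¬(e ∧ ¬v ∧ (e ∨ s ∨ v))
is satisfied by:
  {v: True, e: False}
  {e: False, v: False}
  {e: True, v: True}


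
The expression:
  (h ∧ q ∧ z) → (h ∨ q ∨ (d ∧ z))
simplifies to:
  True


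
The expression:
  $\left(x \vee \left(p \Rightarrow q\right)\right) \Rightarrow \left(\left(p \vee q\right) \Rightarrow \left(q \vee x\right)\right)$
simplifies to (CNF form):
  $\text{True}$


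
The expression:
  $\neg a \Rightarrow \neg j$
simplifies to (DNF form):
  $a \vee \neg j$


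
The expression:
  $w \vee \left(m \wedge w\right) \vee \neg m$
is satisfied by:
  {w: True, m: False}
  {m: False, w: False}
  {m: True, w: True}


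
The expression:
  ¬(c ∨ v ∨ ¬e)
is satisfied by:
  {e: True, v: False, c: False}


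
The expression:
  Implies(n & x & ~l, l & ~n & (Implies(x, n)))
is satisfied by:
  {l: True, x: False, n: False}
  {x: False, n: False, l: False}
  {n: True, l: True, x: False}
  {n: True, x: False, l: False}
  {l: True, x: True, n: False}
  {x: True, l: False, n: False}
  {n: True, x: True, l: True}


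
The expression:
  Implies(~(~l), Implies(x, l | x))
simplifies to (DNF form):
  True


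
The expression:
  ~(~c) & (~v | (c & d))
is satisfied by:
  {c: True, d: True, v: False}
  {c: True, v: False, d: False}
  {c: True, d: True, v: True}


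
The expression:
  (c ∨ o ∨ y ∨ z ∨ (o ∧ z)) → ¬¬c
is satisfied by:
  {c: True, y: False, z: False, o: False}
  {c: True, o: True, y: False, z: False}
  {c: True, z: True, y: False, o: False}
  {c: True, o: True, z: True, y: False}
  {c: True, y: True, z: False, o: False}
  {c: True, o: True, y: True, z: False}
  {c: True, z: True, y: True, o: False}
  {c: True, o: True, z: True, y: True}
  {o: False, y: False, z: False, c: False}


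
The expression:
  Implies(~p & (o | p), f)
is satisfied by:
  {p: True, f: True, o: False}
  {p: True, f: False, o: False}
  {f: True, p: False, o: False}
  {p: False, f: False, o: False}
  {o: True, p: True, f: True}
  {o: True, p: True, f: False}
  {o: True, f: True, p: False}


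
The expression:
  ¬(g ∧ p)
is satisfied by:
  {p: False, g: False}
  {g: True, p: False}
  {p: True, g: False}


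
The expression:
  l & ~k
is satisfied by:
  {l: True, k: False}


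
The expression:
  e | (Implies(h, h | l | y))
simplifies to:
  True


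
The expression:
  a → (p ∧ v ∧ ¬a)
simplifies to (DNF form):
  ¬a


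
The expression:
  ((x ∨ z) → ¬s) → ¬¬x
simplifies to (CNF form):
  (s ∨ x) ∧ (x ∨ z)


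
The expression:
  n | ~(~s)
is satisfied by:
  {n: True, s: True}
  {n: True, s: False}
  {s: True, n: False}


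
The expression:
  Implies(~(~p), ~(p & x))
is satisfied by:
  {p: False, x: False}
  {x: True, p: False}
  {p: True, x: False}


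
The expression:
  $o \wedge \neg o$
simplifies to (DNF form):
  $\text{False}$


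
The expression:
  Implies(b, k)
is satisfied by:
  {k: True, b: False}
  {b: False, k: False}
  {b: True, k: True}


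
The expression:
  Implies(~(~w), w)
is always true.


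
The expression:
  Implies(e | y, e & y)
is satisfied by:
  {e: False, y: False}
  {y: True, e: True}


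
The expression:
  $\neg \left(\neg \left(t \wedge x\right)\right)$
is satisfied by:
  {t: True, x: True}


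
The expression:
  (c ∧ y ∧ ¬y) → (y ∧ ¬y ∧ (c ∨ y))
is always true.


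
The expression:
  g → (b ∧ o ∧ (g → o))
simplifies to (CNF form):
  (b ∨ ¬g) ∧ (o ∨ ¬g)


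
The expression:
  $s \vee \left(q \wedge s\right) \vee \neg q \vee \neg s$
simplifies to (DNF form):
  $\text{True}$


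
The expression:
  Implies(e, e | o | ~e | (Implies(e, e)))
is always true.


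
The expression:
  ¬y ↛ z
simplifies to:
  z ∨ ¬y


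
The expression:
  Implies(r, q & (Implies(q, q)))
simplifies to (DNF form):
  q | ~r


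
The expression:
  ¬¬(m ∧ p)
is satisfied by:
  {m: True, p: True}


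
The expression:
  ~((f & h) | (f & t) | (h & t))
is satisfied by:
  {f: False, h: False, t: False}
  {t: True, f: False, h: False}
  {h: True, f: False, t: False}
  {f: True, h: False, t: False}


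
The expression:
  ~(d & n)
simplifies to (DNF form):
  ~d | ~n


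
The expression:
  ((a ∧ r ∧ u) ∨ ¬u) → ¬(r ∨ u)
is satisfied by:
  {u: True, r: False, a: False}
  {u: False, r: False, a: False}
  {a: True, u: True, r: False}
  {a: True, u: False, r: False}
  {r: True, u: True, a: False}


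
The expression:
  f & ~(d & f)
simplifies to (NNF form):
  f & ~d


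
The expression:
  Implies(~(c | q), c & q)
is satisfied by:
  {q: True, c: True}
  {q: True, c: False}
  {c: True, q: False}


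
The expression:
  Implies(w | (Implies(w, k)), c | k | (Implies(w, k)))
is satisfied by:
  {k: True, c: True, w: False}
  {k: True, w: False, c: False}
  {c: True, w: False, k: False}
  {c: False, w: False, k: False}
  {k: True, c: True, w: True}
  {k: True, w: True, c: False}
  {c: True, w: True, k: False}


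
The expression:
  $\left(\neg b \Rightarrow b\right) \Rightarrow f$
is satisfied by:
  {f: True, b: False}
  {b: False, f: False}
  {b: True, f: True}


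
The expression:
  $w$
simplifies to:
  $w$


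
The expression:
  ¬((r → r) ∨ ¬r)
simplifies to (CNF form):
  False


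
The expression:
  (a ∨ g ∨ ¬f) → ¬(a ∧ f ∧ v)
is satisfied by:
  {v: False, a: False, f: False}
  {f: True, v: False, a: False}
  {a: True, v: False, f: False}
  {f: True, a: True, v: False}
  {v: True, f: False, a: False}
  {f: True, v: True, a: False}
  {a: True, v: True, f: False}


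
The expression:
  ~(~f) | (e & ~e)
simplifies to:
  f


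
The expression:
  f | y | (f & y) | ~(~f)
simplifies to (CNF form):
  f | y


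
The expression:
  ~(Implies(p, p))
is never true.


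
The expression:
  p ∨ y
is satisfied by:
  {y: True, p: True}
  {y: True, p: False}
  {p: True, y: False}


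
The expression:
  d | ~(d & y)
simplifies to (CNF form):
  True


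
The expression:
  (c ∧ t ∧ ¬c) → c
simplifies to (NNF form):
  True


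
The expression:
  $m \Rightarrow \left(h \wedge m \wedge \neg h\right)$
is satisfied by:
  {m: False}


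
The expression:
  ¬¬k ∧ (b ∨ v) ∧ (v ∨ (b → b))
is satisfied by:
  {b: True, v: True, k: True}
  {b: True, k: True, v: False}
  {v: True, k: True, b: False}


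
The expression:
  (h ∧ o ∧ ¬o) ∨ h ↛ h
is never true.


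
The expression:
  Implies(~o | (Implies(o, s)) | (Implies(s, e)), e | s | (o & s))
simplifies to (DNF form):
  e | s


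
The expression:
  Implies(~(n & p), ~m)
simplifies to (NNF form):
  ~m | (n & p)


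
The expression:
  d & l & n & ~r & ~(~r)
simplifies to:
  False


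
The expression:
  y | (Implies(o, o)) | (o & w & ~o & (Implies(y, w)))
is always true.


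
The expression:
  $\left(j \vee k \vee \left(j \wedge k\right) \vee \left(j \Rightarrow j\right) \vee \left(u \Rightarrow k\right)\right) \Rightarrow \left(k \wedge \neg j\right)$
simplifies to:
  $k \wedge \neg j$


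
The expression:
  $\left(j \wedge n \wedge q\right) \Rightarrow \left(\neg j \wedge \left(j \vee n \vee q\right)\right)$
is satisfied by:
  {q: False, n: False, j: False}
  {j: True, q: False, n: False}
  {n: True, q: False, j: False}
  {j: True, n: True, q: False}
  {q: True, j: False, n: False}
  {j: True, q: True, n: False}
  {n: True, q: True, j: False}


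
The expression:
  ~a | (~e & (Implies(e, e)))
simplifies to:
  ~a | ~e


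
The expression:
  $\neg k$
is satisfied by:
  {k: False}


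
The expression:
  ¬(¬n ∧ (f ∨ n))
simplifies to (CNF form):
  n ∨ ¬f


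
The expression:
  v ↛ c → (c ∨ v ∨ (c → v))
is always true.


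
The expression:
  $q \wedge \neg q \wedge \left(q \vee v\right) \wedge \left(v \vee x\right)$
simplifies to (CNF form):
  $\text{False}$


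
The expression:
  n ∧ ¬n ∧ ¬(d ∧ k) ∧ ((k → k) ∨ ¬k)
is never true.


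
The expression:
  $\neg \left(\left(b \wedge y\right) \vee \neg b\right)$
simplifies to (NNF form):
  $b \wedge \neg y$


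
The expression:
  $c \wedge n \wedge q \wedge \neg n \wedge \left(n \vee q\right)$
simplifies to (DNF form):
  $\text{False}$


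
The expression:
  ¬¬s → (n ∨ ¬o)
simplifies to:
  n ∨ ¬o ∨ ¬s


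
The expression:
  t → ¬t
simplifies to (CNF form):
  ¬t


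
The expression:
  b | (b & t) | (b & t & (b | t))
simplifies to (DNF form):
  b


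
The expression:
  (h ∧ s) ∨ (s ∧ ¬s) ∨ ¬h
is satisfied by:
  {s: True, h: False}
  {h: False, s: False}
  {h: True, s: True}


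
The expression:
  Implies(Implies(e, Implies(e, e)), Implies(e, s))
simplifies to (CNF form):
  s | ~e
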